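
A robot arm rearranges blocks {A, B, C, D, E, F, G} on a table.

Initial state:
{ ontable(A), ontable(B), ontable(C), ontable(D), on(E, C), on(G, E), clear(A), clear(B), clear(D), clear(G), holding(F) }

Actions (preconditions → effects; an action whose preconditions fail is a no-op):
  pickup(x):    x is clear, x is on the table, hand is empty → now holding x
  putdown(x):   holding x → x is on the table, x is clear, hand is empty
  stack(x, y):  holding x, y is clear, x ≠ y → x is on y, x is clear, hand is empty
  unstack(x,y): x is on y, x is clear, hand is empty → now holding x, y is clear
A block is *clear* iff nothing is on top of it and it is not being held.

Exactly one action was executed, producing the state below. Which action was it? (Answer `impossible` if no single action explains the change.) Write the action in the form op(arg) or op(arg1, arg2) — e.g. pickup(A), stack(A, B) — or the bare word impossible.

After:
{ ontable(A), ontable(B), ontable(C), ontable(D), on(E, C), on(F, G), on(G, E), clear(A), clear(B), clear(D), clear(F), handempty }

stack(F, G)

target: towers=[A; B; C/E/G/F; D] holding=-
        putdown(F) → towers=[A; B; C/E/G; D; F] holding=-
       stack(F, B) → towers=[A; B/F; C/E/G; D] holding=-
       stack(F, G) → towers=[A; B; C/E/G/F; D] holding=-  ← match
       stack(F, D) → towers=[A; B; C/E/G; D/F] holding=-
       stack(F, A) → towers=[A/F; B; C/E/G; D] holding=-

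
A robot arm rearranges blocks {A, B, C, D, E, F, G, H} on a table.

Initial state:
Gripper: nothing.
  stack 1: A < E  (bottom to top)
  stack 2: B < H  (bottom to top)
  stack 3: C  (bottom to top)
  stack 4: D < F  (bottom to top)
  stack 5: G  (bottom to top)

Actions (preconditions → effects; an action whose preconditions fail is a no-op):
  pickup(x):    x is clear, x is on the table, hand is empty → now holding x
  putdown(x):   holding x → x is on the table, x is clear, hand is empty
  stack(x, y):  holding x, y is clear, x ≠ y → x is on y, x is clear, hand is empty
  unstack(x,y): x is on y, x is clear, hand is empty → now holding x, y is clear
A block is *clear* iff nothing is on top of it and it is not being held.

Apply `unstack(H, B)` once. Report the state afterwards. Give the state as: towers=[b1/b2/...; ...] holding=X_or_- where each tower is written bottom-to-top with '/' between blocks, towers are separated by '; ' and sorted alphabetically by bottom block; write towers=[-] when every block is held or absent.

towers=[A/E; B; C; D/F; G] holding=H

before: towers=[A/E; B/H; C; D/F; G] holding=-
pre[unstack(H, B)]: on(H,B) ok, clear(H) ok, handempty ok
all met → apply unstack(H, B)
after:  towers=[A/E; B; C; D/F; G] holding=H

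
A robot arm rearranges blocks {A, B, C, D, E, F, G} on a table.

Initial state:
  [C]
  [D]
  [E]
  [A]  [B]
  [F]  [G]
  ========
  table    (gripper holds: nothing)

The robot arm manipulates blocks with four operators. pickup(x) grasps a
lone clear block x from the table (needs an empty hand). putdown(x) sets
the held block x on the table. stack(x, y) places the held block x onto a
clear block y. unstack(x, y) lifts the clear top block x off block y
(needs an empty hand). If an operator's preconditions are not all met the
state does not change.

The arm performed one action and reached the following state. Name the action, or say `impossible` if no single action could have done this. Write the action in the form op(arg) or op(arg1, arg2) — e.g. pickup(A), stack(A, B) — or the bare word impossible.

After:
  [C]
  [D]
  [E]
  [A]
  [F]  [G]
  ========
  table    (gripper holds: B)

target: towers=[F/A/E/D/C; G] holding=B
     unstack(B, G) → towers=[F/A/E/D/C; G] holding=B  ← match
     unstack(C, D) → towers=[F/A/E/D; G/B] holding=C

unstack(B, G)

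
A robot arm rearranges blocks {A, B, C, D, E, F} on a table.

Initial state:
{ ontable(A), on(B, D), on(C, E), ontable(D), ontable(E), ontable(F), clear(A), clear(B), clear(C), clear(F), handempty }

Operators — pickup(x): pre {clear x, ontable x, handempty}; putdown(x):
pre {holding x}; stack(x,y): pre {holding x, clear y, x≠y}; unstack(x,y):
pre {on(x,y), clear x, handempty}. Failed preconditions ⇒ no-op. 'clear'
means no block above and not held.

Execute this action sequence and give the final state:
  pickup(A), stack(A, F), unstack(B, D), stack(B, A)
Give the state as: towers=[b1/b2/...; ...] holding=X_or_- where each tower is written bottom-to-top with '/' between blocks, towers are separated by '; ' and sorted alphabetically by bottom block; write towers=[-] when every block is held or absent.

step 1 (pickup(A)): towers=[D/B; E/C; F] holding=A
step 2 (stack(A, F)): towers=[D/B; E/C; F/A] holding=-
step 3 (unstack(B, D)): towers=[D; E/C; F/A] holding=B
step 4 (stack(B, A)): towers=[D; E/C; F/A/B] holding=-

towers=[D; E/C; F/A/B] holding=-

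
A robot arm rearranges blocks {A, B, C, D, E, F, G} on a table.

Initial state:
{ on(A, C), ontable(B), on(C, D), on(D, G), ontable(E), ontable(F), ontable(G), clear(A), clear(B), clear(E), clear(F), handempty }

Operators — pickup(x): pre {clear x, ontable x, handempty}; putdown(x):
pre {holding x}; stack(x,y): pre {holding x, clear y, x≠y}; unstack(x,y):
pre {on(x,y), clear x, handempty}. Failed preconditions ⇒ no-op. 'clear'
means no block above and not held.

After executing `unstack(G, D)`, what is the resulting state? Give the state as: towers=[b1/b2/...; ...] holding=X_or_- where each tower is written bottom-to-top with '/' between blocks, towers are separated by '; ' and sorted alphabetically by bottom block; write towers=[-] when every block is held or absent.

before: towers=[B; E; F; G/D/C/A] holding=-
pre[unstack(G, D)]: on(G,D) ✗, clear(G) ✗, handempty ✓
on(G,D), clear(G) unmet → unstack(G, D) is a no-op
after:  towers=[B; E; F; G/D/C/A] holding=-

towers=[B; E; F; G/D/C/A] holding=-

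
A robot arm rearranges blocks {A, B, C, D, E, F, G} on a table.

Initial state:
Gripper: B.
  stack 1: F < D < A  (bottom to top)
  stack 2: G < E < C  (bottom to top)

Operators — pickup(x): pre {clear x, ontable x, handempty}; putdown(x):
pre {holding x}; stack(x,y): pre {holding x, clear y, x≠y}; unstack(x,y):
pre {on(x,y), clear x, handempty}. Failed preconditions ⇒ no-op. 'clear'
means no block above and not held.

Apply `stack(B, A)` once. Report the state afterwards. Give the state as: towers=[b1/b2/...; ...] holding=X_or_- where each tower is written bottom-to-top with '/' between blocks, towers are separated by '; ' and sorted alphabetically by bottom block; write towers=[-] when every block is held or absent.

towers=[F/D/A/B; G/E/C] holding=-

before: towers=[F/D/A; G/E/C] holding=B
pre[stack(B, A)]: holding(B) yes, clear(A) yes, B≠A yes
all met → apply stack(B, A)
after:  towers=[F/D/A/B; G/E/C] holding=-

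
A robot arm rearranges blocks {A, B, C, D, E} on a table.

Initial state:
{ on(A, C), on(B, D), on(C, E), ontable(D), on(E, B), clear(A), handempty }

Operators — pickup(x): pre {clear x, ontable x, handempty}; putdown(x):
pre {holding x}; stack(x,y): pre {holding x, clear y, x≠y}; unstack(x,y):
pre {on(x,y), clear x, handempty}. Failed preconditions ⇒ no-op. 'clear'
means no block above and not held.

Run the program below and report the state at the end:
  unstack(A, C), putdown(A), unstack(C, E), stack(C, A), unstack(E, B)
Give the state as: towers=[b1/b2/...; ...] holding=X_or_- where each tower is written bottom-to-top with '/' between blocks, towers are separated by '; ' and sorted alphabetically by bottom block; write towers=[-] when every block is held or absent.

step 1 (unstack(A, C)): towers=[D/B/E/C] holding=A
step 2 (putdown(A)): towers=[A; D/B/E/C] holding=-
step 3 (unstack(C, E)): towers=[A; D/B/E] holding=C
step 4 (stack(C, A)): towers=[A/C; D/B/E] holding=-
step 5 (unstack(E, B)): towers=[A/C; D/B] holding=E

towers=[A/C; D/B] holding=E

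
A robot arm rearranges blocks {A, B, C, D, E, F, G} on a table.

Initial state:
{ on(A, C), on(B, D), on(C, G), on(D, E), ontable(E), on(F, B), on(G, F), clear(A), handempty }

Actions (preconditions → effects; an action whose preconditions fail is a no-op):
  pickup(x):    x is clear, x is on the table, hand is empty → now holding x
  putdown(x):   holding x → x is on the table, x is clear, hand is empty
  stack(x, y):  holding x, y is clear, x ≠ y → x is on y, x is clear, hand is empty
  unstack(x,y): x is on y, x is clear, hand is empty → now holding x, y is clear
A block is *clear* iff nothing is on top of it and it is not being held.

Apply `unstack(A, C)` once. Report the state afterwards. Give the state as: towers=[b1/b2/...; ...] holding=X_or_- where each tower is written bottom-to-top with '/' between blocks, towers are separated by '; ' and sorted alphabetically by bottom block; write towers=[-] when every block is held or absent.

towers=[E/D/B/F/G/C] holding=A

before: towers=[E/D/B/F/G/C/A] holding=-
pre[unstack(A, C)]: on(A,C) ✓, clear(A) ✓, handempty ✓
all met → apply unstack(A, C)
after:  towers=[E/D/B/F/G/C] holding=A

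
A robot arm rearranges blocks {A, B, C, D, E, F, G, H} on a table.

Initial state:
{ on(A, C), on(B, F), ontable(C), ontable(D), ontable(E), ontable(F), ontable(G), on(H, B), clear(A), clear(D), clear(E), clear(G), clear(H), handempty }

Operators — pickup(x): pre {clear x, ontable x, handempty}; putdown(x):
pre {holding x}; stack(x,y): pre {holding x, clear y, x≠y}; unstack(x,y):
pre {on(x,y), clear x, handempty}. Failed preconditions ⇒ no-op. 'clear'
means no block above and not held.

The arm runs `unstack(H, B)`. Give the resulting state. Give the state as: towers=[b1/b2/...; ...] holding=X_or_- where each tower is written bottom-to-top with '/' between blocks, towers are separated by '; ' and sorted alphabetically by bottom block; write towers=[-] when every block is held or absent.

towers=[C/A; D; E; F/B; G] holding=H

before: towers=[C/A; D; E; F/B/H; G] holding=-
pre[unstack(H, B)]: on(H,B) ✓, clear(H) ✓, handempty ✓
all met → apply unstack(H, B)
after:  towers=[C/A; D; E; F/B; G] holding=H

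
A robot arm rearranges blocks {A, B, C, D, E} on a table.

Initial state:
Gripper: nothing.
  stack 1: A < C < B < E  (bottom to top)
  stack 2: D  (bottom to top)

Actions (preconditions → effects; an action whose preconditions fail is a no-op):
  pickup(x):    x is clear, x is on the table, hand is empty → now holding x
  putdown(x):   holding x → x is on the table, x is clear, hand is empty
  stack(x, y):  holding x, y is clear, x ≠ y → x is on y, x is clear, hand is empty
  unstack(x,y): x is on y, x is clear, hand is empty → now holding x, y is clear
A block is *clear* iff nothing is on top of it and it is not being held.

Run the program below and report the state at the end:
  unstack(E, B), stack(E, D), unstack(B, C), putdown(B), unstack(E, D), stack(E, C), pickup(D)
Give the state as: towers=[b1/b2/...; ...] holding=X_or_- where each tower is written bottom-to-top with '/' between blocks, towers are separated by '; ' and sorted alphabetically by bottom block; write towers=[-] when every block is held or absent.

towers=[A/C/E; B] holding=D

step 1 (unstack(E, B)): towers=[A/C/B; D] holding=E
step 2 (stack(E, D)): towers=[A/C/B; D/E] holding=-
step 3 (unstack(B, C)): towers=[A/C; D/E] holding=B
step 4 (putdown(B)): towers=[A/C; B; D/E] holding=-
step 5 (unstack(E, D)): towers=[A/C; B; D] holding=E
step 6 (stack(E, C)): towers=[A/C/E; B; D] holding=-
step 7 (pickup(D)): towers=[A/C/E; B] holding=D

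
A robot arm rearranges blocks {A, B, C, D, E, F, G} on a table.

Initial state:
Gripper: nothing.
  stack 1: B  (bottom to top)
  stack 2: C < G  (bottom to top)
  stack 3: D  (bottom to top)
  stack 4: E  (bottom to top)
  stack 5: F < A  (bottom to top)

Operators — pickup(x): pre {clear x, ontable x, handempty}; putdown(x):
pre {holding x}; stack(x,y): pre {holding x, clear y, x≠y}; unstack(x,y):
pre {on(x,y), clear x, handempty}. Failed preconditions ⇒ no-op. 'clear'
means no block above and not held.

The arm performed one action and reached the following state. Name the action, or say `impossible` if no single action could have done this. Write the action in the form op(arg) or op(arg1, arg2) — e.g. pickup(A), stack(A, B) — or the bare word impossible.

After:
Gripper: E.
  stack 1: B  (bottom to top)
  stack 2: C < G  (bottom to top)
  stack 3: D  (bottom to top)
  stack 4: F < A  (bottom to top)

target: towers=[B; C/G; D; F/A] holding=E
         pickup(B) → towers=[C/G; D; E; F/A] holding=B
     unstack(G, C) → towers=[B; C; D; E; F/A] holding=G
         pickup(D) → towers=[B; C/G; E; F/A] holding=D
     unstack(A, F) → towers=[B; C/G; D; E; F] holding=A
         pickup(E) → towers=[B; C/G; D; F/A] holding=E  ← match

pickup(E)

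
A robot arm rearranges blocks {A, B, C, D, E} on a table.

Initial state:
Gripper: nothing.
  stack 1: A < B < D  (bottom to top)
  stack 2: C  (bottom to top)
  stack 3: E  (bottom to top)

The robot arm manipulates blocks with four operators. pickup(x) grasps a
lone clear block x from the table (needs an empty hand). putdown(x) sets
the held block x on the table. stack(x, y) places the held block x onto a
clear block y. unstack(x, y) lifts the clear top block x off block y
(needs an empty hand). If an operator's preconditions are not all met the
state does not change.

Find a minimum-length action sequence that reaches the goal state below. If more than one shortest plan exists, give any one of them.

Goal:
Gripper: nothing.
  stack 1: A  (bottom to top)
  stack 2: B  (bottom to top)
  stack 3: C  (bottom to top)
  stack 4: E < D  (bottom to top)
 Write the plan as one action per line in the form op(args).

unstack(D, B)
stack(D, E)
unstack(B, A)
putdown(B)

step 1 (unstack(D, B)): towers=[A/B; C; E] holding=D
step 2 (stack(D, E)): towers=[A/B; C; E/D] holding=-
step 3 (unstack(B, A)): towers=[A; C; E/D] holding=B
step 4 (putdown(B)): towers=[A; B; C; E/D] holding=-
goal check: towers=[A; B; C; E/D] holding=- — reached (length 4, optimal by BFS)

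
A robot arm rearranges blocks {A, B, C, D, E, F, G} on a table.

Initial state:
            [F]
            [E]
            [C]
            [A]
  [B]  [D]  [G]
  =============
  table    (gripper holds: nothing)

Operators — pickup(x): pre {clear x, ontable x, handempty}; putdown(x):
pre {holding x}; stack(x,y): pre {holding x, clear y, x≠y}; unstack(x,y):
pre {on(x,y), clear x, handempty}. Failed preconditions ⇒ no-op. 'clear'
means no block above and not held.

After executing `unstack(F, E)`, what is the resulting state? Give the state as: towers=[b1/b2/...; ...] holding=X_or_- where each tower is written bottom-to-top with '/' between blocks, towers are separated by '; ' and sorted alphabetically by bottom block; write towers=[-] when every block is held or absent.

towers=[B; D; G/A/C/E] holding=F

before: towers=[B; D; G/A/C/E/F] holding=-
pre[unstack(F, E)]: on(F,E) ✓, clear(F) ✓, handempty ✓
all met → apply unstack(F, E)
after:  towers=[B; D; G/A/C/E] holding=F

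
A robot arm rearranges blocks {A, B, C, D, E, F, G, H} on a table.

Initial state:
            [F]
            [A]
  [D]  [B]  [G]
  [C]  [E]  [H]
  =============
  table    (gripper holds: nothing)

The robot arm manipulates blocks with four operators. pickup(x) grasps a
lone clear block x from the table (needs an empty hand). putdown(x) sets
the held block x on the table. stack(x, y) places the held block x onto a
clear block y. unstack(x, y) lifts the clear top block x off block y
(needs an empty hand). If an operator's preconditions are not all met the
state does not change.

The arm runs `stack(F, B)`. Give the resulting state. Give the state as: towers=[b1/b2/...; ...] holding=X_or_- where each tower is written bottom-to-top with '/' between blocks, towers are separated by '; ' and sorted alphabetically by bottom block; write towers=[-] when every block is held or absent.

towers=[C/D; E/B; H/G/A/F] holding=-

before: towers=[C/D; E/B; H/G/A/F] holding=-
pre[stack(F, B)]: holding(F) no, clear(B) yes, F≠B yes
holding(F) unmet → stack(F, B) is a no-op
after:  towers=[C/D; E/B; H/G/A/F] holding=-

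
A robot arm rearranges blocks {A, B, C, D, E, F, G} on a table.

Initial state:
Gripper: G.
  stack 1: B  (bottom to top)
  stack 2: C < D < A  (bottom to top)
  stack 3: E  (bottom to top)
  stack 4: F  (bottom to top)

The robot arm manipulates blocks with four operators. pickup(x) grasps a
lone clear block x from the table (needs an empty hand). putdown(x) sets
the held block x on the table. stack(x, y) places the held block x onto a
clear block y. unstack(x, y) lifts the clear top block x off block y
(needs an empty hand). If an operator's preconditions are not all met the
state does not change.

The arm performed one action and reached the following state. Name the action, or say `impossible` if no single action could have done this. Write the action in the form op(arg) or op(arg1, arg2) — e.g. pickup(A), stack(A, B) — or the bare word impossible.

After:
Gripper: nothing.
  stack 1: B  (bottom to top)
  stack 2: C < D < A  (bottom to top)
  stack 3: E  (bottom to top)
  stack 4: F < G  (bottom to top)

target: towers=[B; C/D/A; E; F/G] holding=-
        putdown(G) → towers=[B; C/D/A; E; F; G] holding=-
       stack(G, B) → towers=[B/G; C/D/A; E; F] holding=-
       stack(G, F) → towers=[B; C/D/A; E; F/G] holding=-  ← match
       stack(G, A) → towers=[B; C/D/A/G; E; F] holding=-
       stack(G, E) → towers=[B; C/D/A; E/G; F] holding=-

stack(G, F)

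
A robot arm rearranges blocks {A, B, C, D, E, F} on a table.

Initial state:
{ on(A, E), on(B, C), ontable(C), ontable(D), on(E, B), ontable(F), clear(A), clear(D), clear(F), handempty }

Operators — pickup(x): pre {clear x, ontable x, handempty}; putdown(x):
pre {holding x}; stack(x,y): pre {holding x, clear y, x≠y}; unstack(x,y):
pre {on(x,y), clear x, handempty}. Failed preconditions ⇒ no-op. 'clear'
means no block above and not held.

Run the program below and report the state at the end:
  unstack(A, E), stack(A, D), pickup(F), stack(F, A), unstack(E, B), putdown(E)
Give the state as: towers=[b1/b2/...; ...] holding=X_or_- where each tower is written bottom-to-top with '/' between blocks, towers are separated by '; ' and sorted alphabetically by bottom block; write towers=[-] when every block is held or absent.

towers=[C/B; D/A/F; E] holding=-

step 1 (unstack(A, E)): towers=[C/B/E; D; F] holding=A
step 2 (stack(A, D)): towers=[C/B/E; D/A; F] holding=-
step 3 (pickup(F)): towers=[C/B/E; D/A] holding=F
step 4 (stack(F, A)): towers=[C/B/E; D/A/F] holding=-
step 5 (unstack(E, B)): towers=[C/B; D/A/F] holding=E
step 6 (putdown(E)): towers=[C/B; D/A/F; E] holding=-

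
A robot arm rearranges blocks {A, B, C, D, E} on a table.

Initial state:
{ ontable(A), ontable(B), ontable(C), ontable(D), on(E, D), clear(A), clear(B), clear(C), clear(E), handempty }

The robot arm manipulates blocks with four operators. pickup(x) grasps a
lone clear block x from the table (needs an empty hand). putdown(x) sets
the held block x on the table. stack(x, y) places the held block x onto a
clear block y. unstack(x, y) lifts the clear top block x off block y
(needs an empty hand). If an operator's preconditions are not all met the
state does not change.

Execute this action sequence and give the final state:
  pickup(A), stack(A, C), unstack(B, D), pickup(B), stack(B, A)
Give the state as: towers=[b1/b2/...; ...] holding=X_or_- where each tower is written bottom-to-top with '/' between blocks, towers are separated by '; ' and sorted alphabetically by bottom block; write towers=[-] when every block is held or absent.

step 1 (pickup(A)): towers=[B; C; D/E] holding=A
step 2 (stack(A, C)): towers=[B; C/A; D/E] holding=-
step 3 (unstack(B, D)) [no-op]: towers=[B; C/A; D/E] holding=-
step 4 (pickup(B)): towers=[C/A; D/E] holding=B
step 5 (stack(B, A)): towers=[C/A/B; D/E] holding=-

towers=[C/A/B; D/E] holding=-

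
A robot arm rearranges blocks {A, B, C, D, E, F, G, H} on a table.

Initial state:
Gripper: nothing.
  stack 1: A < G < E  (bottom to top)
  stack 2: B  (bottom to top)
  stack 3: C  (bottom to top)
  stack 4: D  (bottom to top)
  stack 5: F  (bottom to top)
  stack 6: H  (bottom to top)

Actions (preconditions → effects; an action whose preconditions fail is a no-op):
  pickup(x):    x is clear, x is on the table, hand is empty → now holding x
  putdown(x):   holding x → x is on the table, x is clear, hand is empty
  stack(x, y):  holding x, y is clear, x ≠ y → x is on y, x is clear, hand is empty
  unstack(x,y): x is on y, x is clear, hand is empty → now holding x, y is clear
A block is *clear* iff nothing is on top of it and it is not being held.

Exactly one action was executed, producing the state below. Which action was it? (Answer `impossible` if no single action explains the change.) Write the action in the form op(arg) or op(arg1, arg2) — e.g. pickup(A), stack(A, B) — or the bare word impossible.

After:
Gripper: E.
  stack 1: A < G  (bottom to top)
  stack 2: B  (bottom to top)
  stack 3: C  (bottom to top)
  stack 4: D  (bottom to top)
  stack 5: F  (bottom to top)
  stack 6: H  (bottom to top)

target: towers=[A/G; B; C; D; F; H] holding=E
     unstack(E, G) → towers=[A/G; B; C; D; F; H] holding=E  ← match
         pickup(H) → towers=[A/G/E; B; C; D; F] holding=H
         pickup(B) → towers=[A/G/E; C; D; F; H] holding=B
         pickup(F) → towers=[A/G/E; B; C; D; H] holding=F
         pickup(D) → towers=[A/G/E; B; C; F; H] holding=D
         pickup(C) → towers=[A/G/E; B; D; F; H] holding=C

unstack(E, G)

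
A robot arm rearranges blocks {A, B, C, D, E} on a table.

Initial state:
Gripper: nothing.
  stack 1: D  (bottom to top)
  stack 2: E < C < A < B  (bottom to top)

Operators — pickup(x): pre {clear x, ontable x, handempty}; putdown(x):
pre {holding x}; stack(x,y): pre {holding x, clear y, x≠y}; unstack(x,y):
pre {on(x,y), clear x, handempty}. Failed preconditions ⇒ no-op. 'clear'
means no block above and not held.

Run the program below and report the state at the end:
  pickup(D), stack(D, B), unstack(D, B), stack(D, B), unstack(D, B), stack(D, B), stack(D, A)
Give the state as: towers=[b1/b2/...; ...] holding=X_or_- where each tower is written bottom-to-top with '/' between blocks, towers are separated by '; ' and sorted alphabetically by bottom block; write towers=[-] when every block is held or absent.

step 1 (pickup(D)): towers=[E/C/A/B] holding=D
step 2 (stack(D, B)): towers=[E/C/A/B/D] holding=-
step 3 (unstack(D, B)): towers=[E/C/A/B] holding=D
step 4 (stack(D, B)): towers=[E/C/A/B/D] holding=-
step 5 (unstack(D, B)): towers=[E/C/A/B] holding=D
step 6 (stack(D, B)): towers=[E/C/A/B/D] holding=-
step 7 (stack(D, A)) [no-op]: towers=[E/C/A/B/D] holding=-

towers=[E/C/A/B/D] holding=-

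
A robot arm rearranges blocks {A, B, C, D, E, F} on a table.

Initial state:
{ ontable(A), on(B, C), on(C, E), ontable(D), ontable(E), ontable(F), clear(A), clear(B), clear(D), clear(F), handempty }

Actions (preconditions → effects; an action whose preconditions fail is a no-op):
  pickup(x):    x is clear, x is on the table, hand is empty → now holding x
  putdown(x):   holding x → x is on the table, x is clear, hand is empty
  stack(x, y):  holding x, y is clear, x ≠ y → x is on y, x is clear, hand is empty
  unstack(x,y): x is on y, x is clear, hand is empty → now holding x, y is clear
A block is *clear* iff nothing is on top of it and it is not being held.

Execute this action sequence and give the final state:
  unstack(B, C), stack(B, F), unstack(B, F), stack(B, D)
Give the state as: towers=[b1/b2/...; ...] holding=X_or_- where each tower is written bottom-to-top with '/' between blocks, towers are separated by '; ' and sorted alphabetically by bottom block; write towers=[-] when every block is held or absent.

step 1 (unstack(B, C)): towers=[A; D; E/C; F] holding=B
step 2 (stack(B, F)): towers=[A; D; E/C; F/B] holding=-
step 3 (unstack(B, F)): towers=[A; D; E/C; F] holding=B
step 4 (stack(B, D)): towers=[A; D/B; E/C; F] holding=-

towers=[A; D/B; E/C; F] holding=-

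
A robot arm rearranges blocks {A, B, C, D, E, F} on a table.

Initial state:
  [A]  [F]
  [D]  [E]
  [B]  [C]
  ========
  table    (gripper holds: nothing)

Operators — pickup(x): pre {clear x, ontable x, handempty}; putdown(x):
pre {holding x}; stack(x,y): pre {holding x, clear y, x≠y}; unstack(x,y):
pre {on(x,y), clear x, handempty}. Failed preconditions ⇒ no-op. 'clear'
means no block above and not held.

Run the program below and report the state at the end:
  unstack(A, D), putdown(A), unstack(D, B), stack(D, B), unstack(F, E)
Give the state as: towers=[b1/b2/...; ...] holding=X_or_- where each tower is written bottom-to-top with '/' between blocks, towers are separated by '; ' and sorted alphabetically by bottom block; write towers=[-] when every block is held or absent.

towers=[A; B/D; C/E] holding=F

step 1 (unstack(A, D)): towers=[B/D; C/E/F] holding=A
step 2 (putdown(A)): towers=[A; B/D; C/E/F] holding=-
step 3 (unstack(D, B)): towers=[A; B; C/E/F] holding=D
step 4 (stack(D, B)): towers=[A; B/D; C/E/F] holding=-
step 5 (unstack(F, E)): towers=[A; B/D; C/E] holding=F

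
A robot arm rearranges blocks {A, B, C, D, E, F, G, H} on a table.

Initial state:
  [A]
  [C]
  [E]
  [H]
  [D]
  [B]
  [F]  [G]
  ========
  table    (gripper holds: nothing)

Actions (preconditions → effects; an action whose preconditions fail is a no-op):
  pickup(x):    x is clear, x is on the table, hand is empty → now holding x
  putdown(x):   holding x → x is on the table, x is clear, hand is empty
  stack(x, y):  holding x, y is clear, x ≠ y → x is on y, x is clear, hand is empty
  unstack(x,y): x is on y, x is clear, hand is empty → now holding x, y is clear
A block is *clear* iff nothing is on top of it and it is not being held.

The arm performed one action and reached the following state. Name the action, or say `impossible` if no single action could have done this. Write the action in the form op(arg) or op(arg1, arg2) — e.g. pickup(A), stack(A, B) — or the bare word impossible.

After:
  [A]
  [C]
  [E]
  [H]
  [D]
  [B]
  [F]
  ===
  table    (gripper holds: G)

target: towers=[F/B/D/H/E/C/A] holding=G
         pickup(G) → towers=[F/B/D/H/E/C/A] holding=G  ← match
     unstack(A, C) → towers=[F/B/D/H/E/C; G] holding=A

pickup(G)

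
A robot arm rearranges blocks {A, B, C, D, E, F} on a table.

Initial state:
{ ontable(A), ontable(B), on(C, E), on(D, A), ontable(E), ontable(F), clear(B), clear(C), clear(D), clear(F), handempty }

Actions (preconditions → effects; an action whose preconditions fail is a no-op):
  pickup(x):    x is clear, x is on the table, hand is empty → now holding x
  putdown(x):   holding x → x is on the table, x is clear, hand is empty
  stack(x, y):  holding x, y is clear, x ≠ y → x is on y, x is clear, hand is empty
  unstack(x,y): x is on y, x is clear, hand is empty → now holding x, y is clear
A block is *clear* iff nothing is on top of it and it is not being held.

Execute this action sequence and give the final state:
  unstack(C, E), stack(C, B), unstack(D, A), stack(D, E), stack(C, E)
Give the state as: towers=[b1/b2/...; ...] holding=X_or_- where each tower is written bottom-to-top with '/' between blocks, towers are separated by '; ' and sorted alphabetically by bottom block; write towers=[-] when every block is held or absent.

step 1 (unstack(C, E)): towers=[A/D; B; E; F] holding=C
step 2 (stack(C, B)): towers=[A/D; B/C; E; F] holding=-
step 3 (unstack(D, A)): towers=[A; B/C; E; F] holding=D
step 4 (stack(D, E)): towers=[A; B/C; E/D; F] holding=-
step 5 (stack(C, E)) [no-op]: towers=[A; B/C; E/D; F] holding=-

towers=[A; B/C; E/D; F] holding=-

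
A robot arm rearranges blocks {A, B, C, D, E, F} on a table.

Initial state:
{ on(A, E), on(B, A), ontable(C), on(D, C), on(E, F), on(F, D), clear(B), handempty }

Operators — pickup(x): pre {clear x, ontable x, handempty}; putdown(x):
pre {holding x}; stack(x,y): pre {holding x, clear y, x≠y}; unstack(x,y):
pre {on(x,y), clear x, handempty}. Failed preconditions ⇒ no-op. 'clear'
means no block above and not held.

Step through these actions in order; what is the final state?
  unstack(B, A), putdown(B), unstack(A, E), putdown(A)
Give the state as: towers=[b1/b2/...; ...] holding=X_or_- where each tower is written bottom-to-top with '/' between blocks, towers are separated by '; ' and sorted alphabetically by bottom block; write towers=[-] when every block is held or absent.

step 1 (unstack(B, A)): towers=[C/D/F/E/A] holding=B
step 2 (putdown(B)): towers=[B; C/D/F/E/A] holding=-
step 3 (unstack(A, E)): towers=[B; C/D/F/E] holding=A
step 4 (putdown(A)): towers=[A; B; C/D/F/E] holding=-

towers=[A; B; C/D/F/E] holding=-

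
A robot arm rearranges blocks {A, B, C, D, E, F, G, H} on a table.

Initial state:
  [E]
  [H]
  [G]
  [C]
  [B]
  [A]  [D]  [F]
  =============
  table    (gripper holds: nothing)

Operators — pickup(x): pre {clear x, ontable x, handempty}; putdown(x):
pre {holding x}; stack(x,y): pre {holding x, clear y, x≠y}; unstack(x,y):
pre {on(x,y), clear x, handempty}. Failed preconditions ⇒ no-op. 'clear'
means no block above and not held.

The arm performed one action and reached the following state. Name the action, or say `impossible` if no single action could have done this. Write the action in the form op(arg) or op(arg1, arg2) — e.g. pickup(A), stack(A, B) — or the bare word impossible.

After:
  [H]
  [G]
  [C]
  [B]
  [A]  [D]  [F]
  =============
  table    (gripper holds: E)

target: towers=[A/B/C/G/H; D; F] holding=E
     unstack(E, H) → towers=[A/B/C/G/H; D; F] holding=E  ← match
         pickup(F) → towers=[A/B/C/G/H/E; D] holding=F
         pickup(D) → towers=[A/B/C/G/H/E; F] holding=D

unstack(E, H)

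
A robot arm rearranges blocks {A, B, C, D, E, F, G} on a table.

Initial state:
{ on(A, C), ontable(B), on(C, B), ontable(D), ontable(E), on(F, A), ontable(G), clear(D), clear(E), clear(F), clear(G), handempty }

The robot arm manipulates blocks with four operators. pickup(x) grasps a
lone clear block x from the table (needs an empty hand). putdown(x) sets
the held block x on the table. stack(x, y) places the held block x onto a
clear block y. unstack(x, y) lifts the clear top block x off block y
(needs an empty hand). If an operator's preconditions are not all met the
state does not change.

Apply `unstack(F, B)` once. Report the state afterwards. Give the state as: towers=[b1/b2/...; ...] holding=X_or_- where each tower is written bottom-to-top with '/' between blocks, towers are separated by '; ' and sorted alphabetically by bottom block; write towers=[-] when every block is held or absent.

towers=[B/C/A/F; D; E; G] holding=-

before: towers=[B/C/A/F; D; E; G] holding=-
pre[unstack(F, B)]: on(F,B) ✗, clear(F) ✓, handempty ✓
on(F,B) unmet → unstack(F, B) is a no-op
after:  towers=[B/C/A/F; D; E; G] holding=-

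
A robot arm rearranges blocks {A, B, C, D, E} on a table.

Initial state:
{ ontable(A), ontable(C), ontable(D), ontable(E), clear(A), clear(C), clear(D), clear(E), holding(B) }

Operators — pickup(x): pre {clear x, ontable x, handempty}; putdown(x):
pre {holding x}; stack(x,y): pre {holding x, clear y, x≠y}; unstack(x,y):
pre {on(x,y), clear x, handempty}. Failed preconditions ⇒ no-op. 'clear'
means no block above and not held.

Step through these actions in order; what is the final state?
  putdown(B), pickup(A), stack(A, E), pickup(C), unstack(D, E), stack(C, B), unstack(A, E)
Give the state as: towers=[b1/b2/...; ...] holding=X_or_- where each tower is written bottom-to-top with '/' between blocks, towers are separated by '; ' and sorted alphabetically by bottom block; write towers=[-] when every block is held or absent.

towers=[B/C; D; E] holding=A

step 1 (putdown(B)): towers=[A; B; C; D; E] holding=-
step 2 (pickup(A)): towers=[B; C; D; E] holding=A
step 3 (stack(A, E)): towers=[B; C; D; E/A] holding=-
step 4 (pickup(C)): towers=[B; D; E/A] holding=C
step 5 (unstack(D, E)) [no-op]: towers=[B; D; E/A] holding=C
step 6 (stack(C, B)): towers=[B/C; D; E/A] holding=-
step 7 (unstack(A, E)): towers=[B/C; D; E] holding=A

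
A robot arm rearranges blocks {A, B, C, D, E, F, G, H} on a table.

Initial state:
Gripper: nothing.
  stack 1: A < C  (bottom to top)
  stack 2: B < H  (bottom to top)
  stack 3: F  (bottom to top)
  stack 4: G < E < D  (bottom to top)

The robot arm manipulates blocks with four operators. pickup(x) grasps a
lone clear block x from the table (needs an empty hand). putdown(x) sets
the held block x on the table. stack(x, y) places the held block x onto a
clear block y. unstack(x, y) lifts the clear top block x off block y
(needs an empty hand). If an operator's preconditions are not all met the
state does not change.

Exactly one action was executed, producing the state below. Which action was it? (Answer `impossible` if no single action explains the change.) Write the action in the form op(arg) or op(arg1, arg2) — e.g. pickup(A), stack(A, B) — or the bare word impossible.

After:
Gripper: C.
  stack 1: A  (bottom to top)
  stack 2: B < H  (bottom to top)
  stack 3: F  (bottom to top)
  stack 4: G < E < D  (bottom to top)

target: towers=[A; B/H; F; G/E/D] holding=C
     unstack(H, B) → towers=[A/C; B; F; G/E/D] holding=H
         pickup(F) → towers=[A/C; B/H; G/E/D] holding=F
     unstack(D, E) → towers=[A/C; B/H; F; G/E] holding=D
     unstack(C, A) → towers=[A; B/H; F; G/E/D] holding=C  ← match

unstack(C, A)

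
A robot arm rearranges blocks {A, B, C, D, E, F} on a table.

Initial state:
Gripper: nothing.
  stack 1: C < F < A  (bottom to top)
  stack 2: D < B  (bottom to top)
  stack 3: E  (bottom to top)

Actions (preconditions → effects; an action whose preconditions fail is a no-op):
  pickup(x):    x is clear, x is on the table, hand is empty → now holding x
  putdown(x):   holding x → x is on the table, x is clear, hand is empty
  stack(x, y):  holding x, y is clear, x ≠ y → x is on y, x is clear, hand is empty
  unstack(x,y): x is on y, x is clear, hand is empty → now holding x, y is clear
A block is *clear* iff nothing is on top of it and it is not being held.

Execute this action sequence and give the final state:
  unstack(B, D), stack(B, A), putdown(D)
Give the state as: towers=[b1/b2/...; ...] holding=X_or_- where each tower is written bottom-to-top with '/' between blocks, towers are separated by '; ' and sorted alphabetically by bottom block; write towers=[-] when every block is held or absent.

towers=[C/F/A/B; D; E] holding=-

step 1 (unstack(B, D)): towers=[C/F/A; D; E] holding=B
step 2 (stack(B, A)): towers=[C/F/A/B; D; E] holding=-
step 3 (putdown(D)) [no-op]: towers=[C/F/A/B; D; E] holding=-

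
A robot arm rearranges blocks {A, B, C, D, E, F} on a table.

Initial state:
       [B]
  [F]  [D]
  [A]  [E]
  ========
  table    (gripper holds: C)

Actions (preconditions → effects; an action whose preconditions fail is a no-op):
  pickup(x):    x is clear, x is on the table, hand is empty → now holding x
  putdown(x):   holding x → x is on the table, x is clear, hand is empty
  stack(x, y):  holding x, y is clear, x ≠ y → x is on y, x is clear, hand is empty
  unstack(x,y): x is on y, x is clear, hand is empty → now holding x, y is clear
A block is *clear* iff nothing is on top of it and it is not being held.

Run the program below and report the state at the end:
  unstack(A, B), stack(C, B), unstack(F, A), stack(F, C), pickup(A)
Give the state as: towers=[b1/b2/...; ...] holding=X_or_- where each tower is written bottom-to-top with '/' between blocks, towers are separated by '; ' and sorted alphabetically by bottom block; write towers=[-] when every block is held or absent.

step 1 (unstack(A, B)) [no-op]: towers=[A/F; E/D/B] holding=C
step 2 (stack(C, B)): towers=[A/F; E/D/B/C] holding=-
step 3 (unstack(F, A)): towers=[A; E/D/B/C] holding=F
step 4 (stack(F, C)): towers=[A; E/D/B/C/F] holding=-
step 5 (pickup(A)): towers=[E/D/B/C/F] holding=A

towers=[E/D/B/C/F] holding=A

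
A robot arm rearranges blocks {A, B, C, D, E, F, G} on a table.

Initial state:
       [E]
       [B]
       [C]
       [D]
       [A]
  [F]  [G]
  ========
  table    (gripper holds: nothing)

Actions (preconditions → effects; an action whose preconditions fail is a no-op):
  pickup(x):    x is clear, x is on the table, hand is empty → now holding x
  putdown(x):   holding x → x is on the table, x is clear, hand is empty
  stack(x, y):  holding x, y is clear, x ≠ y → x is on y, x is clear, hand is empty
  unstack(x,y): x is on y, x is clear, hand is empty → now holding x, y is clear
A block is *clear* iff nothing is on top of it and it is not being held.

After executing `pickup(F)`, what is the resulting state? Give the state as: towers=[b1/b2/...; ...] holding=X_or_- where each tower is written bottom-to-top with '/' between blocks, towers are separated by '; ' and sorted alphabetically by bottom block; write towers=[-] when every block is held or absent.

towers=[G/A/D/C/B/E] holding=F

before: towers=[F; G/A/D/C/B/E] holding=-
pre[pickup(F)]: clear(F) ✓, ontable(F) ✓, handempty ✓
all met → apply pickup(F)
after:  towers=[G/A/D/C/B/E] holding=F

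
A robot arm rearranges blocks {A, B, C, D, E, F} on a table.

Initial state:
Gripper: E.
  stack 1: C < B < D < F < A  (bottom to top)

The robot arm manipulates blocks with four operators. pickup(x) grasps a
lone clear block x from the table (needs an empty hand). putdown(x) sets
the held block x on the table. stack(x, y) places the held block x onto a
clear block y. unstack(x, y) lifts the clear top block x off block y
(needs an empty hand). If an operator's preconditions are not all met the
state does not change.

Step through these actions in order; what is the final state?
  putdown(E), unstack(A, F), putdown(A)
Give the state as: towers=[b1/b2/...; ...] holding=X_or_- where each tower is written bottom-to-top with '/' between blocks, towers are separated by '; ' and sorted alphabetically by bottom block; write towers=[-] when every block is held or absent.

towers=[A; C/B/D/F; E] holding=-

step 1 (putdown(E)): towers=[C/B/D/F/A; E] holding=-
step 2 (unstack(A, F)): towers=[C/B/D/F; E] holding=A
step 3 (putdown(A)): towers=[A; C/B/D/F; E] holding=-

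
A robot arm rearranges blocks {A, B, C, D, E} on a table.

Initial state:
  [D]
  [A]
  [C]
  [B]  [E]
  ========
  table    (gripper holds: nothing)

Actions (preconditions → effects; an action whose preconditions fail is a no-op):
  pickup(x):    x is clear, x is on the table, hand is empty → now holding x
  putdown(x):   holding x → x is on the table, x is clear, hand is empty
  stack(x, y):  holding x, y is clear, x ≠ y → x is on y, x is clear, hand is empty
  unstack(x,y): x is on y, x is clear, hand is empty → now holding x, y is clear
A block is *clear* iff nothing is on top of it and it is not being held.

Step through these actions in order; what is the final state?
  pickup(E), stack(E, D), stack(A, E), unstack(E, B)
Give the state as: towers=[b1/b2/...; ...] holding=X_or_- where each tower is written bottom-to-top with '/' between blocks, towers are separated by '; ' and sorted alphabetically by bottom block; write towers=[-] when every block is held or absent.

towers=[B/C/A/D/E] holding=-

step 1 (pickup(E)): towers=[B/C/A/D] holding=E
step 2 (stack(E, D)): towers=[B/C/A/D/E] holding=-
step 3 (stack(A, E)) [no-op]: towers=[B/C/A/D/E] holding=-
step 4 (unstack(E, B)) [no-op]: towers=[B/C/A/D/E] holding=-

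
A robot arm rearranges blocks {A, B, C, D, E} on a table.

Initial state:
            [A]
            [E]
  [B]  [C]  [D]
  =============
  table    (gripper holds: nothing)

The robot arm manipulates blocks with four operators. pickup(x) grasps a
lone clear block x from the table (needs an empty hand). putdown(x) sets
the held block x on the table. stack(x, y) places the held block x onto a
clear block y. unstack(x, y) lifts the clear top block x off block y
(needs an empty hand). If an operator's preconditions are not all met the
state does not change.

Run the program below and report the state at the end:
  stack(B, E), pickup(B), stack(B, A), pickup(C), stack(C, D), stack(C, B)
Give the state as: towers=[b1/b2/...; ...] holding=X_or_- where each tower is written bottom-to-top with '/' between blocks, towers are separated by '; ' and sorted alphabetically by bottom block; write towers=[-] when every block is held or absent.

towers=[D/E/A/B/C] holding=-

step 1 (stack(B, E)) [no-op]: towers=[B; C; D/E/A] holding=-
step 2 (pickup(B)): towers=[C; D/E/A] holding=B
step 3 (stack(B, A)): towers=[C; D/E/A/B] holding=-
step 4 (pickup(C)): towers=[D/E/A/B] holding=C
step 5 (stack(C, D)) [no-op]: towers=[D/E/A/B] holding=C
step 6 (stack(C, B)): towers=[D/E/A/B/C] holding=-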